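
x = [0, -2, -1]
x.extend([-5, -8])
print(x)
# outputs [0, -2, -1, -5, -8]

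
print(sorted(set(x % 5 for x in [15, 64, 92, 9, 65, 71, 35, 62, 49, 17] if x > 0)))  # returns [0, 1, 2, 4]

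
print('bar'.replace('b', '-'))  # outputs -ar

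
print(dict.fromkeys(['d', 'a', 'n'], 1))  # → {'d': 1, 'a': 1, 'n': 1}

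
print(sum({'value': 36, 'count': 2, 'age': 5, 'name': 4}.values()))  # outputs 47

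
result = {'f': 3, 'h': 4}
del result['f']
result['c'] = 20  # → {'h': 4, 'c': 20}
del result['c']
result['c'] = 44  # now {'h': 4, 'c': 44}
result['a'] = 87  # {'h': 4, 'c': 44, 'a': 87}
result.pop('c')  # 44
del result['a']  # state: {'h': 4}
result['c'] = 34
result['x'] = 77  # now {'h': 4, 'c': 34, 'x': 77}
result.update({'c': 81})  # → {'h': 4, 'c': 81, 'x': 77}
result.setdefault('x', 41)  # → 77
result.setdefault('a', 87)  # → 87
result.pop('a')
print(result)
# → {'h': 4, 'c': 81, 'x': 77}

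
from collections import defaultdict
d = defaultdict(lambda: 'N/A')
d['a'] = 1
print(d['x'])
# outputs N/A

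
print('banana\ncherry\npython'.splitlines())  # ['banana', 'cherry', 'python']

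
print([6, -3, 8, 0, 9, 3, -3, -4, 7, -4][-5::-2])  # [3, 0, -3]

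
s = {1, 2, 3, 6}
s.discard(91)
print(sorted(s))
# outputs [1, 2, 3, 6]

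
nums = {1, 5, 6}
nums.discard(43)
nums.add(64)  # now {1, 5, 6, 64}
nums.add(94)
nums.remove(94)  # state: {1, 5, 6, 64}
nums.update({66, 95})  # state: {1, 5, 6, 64, 66, 95}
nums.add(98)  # {1, 5, 6, 64, 66, 95, 98}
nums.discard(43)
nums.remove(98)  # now {1, 5, 6, 64, 66, 95}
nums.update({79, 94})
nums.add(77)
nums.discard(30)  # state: {1, 5, 6, 64, 66, 77, 79, 94, 95}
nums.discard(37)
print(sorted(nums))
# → [1, 5, 6, 64, 66, 77, 79, 94, 95]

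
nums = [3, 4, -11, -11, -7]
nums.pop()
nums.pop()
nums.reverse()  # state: [-11, 4, 3]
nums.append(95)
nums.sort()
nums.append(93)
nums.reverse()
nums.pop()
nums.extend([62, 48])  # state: [93, 95, 4, 3, 62, 48]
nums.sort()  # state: [3, 4, 48, 62, 93, 95]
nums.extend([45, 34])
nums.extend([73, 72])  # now [3, 4, 48, 62, 93, 95, 45, 34, 73, 72]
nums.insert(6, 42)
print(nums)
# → [3, 4, 48, 62, 93, 95, 42, 45, 34, 73, 72]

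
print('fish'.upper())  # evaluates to FISH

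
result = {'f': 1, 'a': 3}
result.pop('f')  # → 1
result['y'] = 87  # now {'a': 3, 'y': 87}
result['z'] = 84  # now {'a': 3, 'y': 87, 'z': 84}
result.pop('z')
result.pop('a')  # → 3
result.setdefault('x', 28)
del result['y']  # {'x': 28}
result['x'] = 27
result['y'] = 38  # {'x': 27, 'y': 38}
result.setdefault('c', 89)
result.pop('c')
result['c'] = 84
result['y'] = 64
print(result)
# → {'x': 27, 'y': 64, 'c': 84}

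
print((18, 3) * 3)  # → (18, 3, 18, 3, 18, 3)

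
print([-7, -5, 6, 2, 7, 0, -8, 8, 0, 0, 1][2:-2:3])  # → [6, 0, 0]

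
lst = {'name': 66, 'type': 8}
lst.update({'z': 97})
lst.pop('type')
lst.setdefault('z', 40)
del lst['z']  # {'name': 66}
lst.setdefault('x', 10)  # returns 10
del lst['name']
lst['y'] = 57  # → {'x': 10, 'y': 57}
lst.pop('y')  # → 57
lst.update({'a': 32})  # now {'x': 10, 'a': 32}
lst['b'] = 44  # {'x': 10, 'a': 32, 'b': 44}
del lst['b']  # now {'x': 10, 'a': 32}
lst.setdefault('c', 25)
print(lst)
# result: {'x': 10, 'a': 32, 'c': 25}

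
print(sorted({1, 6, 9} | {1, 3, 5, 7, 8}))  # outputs [1, 3, 5, 6, 7, 8, 9]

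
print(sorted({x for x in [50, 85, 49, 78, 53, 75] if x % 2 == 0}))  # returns [50, 78]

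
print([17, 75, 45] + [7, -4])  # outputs [17, 75, 45, 7, -4]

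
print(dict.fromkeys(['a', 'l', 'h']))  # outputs {'a': None, 'l': None, 'h': None}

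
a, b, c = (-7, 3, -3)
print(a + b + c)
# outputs -7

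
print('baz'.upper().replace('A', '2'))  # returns B2Z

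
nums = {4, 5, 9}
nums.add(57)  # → {4, 5, 9, 57}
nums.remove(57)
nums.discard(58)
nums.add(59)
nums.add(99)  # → {4, 5, 9, 59, 99}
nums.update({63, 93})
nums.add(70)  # {4, 5, 9, 59, 63, 70, 93, 99}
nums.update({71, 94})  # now {4, 5, 9, 59, 63, 70, 71, 93, 94, 99}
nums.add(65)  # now {4, 5, 9, 59, 63, 65, 70, 71, 93, 94, 99}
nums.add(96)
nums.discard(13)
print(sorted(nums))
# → [4, 5, 9, 59, 63, 65, 70, 71, 93, 94, 96, 99]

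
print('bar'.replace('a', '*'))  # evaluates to b*r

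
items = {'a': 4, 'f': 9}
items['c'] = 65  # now {'a': 4, 'f': 9, 'c': 65}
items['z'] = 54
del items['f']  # {'a': 4, 'c': 65, 'z': 54}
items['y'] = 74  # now {'a': 4, 'c': 65, 'z': 54, 'y': 74}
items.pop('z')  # 54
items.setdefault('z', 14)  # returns 14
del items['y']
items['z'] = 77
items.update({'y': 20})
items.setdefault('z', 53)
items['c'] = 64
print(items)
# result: {'a': 4, 'c': 64, 'z': 77, 'y': 20}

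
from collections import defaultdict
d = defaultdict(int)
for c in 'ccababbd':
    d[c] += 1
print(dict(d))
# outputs {'c': 2, 'a': 2, 'b': 3, 'd': 1}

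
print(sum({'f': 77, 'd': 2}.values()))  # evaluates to 79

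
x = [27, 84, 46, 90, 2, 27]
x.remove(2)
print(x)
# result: [27, 84, 46, 90, 27]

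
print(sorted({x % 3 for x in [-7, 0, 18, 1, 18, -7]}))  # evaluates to [0, 1, 2]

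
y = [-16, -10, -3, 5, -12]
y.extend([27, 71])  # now [-16, -10, -3, 5, -12, 27, 71]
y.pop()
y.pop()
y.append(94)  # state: [-16, -10, -3, 5, -12, 94]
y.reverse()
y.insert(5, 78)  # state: [94, -12, 5, -3, -10, 78, -16]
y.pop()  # -16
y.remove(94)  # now [-12, 5, -3, -10, 78]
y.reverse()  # [78, -10, -3, 5, -12]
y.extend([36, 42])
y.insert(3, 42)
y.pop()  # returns 42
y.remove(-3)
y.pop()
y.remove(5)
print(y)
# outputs [78, -10, 42, -12]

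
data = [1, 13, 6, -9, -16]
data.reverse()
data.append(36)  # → [-16, -9, 6, 13, 1, 36]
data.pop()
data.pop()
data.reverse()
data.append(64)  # [13, 6, -9, -16, 64]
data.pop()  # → 64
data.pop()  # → -16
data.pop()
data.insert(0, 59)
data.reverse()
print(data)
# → [6, 13, 59]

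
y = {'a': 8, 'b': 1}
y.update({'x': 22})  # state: {'a': 8, 'b': 1, 'x': 22}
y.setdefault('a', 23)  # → 8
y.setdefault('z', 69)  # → 69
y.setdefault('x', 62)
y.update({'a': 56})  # {'a': 56, 'b': 1, 'x': 22, 'z': 69}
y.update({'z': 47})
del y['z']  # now {'a': 56, 'b': 1, 'x': 22}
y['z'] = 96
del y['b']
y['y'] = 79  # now {'a': 56, 'x': 22, 'z': 96, 'y': 79}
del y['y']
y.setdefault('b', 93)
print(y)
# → {'a': 56, 'x': 22, 'z': 96, 'b': 93}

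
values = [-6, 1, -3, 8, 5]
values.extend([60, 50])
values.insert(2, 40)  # [-6, 1, 40, -3, 8, 5, 60, 50]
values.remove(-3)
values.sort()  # [-6, 1, 5, 8, 40, 50, 60]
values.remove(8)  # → [-6, 1, 5, 40, 50, 60]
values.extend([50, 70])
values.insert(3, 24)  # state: [-6, 1, 5, 24, 40, 50, 60, 50, 70]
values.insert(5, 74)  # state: [-6, 1, 5, 24, 40, 74, 50, 60, 50, 70]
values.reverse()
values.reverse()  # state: [-6, 1, 5, 24, 40, 74, 50, 60, 50, 70]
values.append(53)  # [-6, 1, 5, 24, 40, 74, 50, 60, 50, 70, 53]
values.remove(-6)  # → [1, 5, 24, 40, 74, 50, 60, 50, 70, 53]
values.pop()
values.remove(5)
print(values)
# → [1, 24, 40, 74, 50, 60, 50, 70]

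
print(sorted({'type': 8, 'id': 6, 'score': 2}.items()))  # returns [('id', 6), ('score', 2), ('type', 8)]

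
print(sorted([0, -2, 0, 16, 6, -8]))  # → [-8, -2, 0, 0, 6, 16]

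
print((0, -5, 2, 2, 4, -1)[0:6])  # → (0, -5, 2, 2, 4, -1)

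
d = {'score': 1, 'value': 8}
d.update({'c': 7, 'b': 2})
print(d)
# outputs {'score': 1, 'value': 8, 'c': 7, 'b': 2}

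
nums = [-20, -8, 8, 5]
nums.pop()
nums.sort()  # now [-20, -8, 8]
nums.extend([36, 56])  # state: [-20, -8, 8, 36, 56]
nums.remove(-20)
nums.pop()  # 56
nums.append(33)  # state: [-8, 8, 36, 33]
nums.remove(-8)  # [8, 36, 33]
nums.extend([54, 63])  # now [8, 36, 33, 54, 63]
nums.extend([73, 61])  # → [8, 36, 33, 54, 63, 73, 61]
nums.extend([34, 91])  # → [8, 36, 33, 54, 63, 73, 61, 34, 91]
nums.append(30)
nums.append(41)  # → [8, 36, 33, 54, 63, 73, 61, 34, 91, 30, 41]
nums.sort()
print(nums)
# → [8, 30, 33, 34, 36, 41, 54, 61, 63, 73, 91]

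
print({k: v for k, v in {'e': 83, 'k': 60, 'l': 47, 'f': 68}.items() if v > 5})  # {'e': 83, 'k': 60, 'l': 47, 'f': 68}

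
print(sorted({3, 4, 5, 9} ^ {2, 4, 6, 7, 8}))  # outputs [2, 3, 5, 6, 7, 8, 9]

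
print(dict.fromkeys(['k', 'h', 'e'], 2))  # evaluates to {'k': 2, 'h': 2, 'e': 2}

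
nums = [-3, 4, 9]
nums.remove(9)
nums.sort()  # [-3, 4]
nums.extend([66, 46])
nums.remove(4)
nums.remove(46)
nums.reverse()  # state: [66, -3]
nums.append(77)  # [66, -3, 77]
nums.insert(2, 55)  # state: [66, -3, 55, 77]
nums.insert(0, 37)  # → [37, 66, -3, 55, 77]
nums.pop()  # 77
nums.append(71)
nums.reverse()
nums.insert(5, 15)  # [71, 55, -3, 66, 37, 15]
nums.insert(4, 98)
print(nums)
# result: [71, 55, -3, 66, 98, 37, 15]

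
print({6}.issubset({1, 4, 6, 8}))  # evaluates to True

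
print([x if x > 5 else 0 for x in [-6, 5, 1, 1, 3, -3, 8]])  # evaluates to [0, 0, 0, 0, 0, 0, 8]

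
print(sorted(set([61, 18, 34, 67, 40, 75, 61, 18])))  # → [18, 34, 40, 61, 67, 75]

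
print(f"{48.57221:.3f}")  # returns 48.572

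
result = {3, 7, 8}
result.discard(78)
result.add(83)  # {3, 7, 8, 83}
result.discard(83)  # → {3, 7, 8}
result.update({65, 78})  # {3, 7, 8, 65, 78}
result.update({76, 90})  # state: {3, 7, 8, 65, 76, 78, 90}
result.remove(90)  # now {3, 7, 8, 65, 76, 78}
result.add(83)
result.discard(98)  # {3, 7, 8, 65, 76, 78, 83}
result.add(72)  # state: {3, 7, 8, 65, 72, 76, 78, 83}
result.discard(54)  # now {3, 7, 8, 65, 72, 76, 78, 83}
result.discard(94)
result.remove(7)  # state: {3, 8, 65, 72, 76, 78, 83}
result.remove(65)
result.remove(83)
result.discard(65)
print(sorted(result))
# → [3, 8, 72, 76, 78]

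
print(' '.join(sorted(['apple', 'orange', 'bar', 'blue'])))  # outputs apple bar blue orange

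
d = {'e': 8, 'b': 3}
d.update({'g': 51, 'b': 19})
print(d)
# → {'e': 8, 'b': 19, 'g': 51}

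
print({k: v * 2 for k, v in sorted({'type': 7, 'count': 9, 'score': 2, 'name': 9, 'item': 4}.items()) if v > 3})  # {'count': 18, 'item': 8, 'name': 18, 'type': 14}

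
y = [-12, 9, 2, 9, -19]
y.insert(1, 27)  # [-12, 27, 9, 2, 9, -19]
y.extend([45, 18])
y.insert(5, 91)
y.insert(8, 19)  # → [-12, 27, 9, 2, 9, 91, -19, 45, 19, 18]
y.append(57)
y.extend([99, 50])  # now [-12, 27, 9, 2, 9, 91, -19, 45, 19, 18, 57, 99, 50]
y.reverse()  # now [50, 99, 57, 18, 19, 45, -19, 91, 9, 2, 9, 27, -12]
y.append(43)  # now [50, 99, 57, 18, 19, 45, -19, 91, 9, 2, 9, 27, -12, 43]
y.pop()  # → 43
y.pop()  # -12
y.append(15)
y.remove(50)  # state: [99, 57, 18, 19, 45, -19, 91, 9, 2, 9, 27, 15]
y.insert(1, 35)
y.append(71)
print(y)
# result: [99, 35, 57, 18, 19, 45, -19, 91, 9, 2, 9, 27, 15, 71]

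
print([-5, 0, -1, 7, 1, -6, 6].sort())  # None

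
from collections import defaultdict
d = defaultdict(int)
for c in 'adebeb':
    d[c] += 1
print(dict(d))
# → {'a': 1, 'd': 1, 'e': 2, 'b': 2}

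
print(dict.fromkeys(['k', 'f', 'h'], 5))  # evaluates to {'k': 5, 'f': 5, 'h': 5}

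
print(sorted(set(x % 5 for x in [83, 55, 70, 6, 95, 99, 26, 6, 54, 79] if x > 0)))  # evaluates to [0, 1, 3, 4]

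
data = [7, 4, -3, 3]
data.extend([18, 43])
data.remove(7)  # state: [4, -3, 3, 18, 43]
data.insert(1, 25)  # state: [4, 25, -3, 3, 18, 43]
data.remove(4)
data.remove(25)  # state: [-3, 3, 18, 43]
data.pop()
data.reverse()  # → [18, 3, -3]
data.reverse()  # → [-3, 3, 18]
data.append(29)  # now [-3, 3, 18, 29]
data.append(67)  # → [-3, 3, 18, 29, 67]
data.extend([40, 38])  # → [-3, 3, 18, 29, 67, 40, 38]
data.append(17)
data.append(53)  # [-3, 3, 18, 29, 67, 40, 38, 17, 53]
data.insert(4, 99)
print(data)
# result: [-3, 3, 18, 29, 99, 67, 40, 38, 17, 53]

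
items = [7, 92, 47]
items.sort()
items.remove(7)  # [47, 92]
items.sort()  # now [47, 92]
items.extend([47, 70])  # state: [47, 92, 47, 70]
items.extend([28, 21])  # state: [47, 92, 47, 70, 28, 21]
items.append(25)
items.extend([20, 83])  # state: [47, 92, 47, 70, 28, 21, 25, 20, 83]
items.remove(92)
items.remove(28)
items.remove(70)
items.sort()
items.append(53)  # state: [20, 21, 25, 47, 47, 83, 53]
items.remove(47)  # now [20, 21, 25, 47, 83, 53]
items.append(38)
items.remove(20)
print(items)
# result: [21, 25, 47, 83, 53, 38]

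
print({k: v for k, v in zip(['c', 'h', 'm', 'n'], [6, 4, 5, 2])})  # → {'c': 6, 'h': 4, 'm': 5, 'n': 2}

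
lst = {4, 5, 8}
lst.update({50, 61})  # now {4, 5, 8, 50, 61}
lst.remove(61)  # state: {4, 5, 8, 50}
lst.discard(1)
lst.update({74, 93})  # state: {4, 5, 8, 50, 74, 93}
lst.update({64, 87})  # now {4, 5, 8, 50, 64, 74, 87, 93}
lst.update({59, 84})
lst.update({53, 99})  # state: {4, 5, 8, 50, 53, 59, 64, 74, 84, 87, 93, 99}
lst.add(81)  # {4, 5, 8, 50, 53, 59, 64, 74, 81, 84, 87, 93, 99}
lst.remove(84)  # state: {4, 5, 8, 50, 53, 59, 64, 74, 81, 87, 93, 99}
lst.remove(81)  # {4, 5, 8, 50, 53, 59, 64, 74, 87, 93, 99}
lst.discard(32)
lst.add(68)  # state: {4, 5, 8, 50, 53, 59, 64, 68, 74, 87, 93, 99}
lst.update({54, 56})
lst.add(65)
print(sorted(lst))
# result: [4, 5, 8, 50, 53, 54, 56, 59, 64, 65, 68, 74, 87, 93, 99]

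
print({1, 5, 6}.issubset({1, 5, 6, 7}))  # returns True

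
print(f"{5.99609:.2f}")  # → 6.00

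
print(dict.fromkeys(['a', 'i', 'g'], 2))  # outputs {'a': 2, 'i': 2, 'g': 2}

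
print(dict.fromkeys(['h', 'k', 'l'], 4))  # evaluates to {'h': 4, 'k': 4, 'l': 4}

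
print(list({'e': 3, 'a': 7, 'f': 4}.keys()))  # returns ['e', 'a', 'f']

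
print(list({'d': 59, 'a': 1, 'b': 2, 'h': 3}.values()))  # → [59, 1, 2, 3]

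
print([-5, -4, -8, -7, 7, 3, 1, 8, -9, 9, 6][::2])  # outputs [-5, -8, 7, 1, -9, 6]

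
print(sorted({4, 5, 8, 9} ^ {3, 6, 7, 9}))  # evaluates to [3, 4, 5, 6, 7, 8]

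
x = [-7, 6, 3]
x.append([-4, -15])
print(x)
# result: [-7, 6, 3, [-4, -15]]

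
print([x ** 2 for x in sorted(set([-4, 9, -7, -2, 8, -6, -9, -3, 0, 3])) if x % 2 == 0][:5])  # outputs [36, 16, 4, 0, 64]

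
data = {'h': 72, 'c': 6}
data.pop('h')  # 72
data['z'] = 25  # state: {'c': 6, 'z': 25}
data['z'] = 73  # {'c': 6, 'z': 73}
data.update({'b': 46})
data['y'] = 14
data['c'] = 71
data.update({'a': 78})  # {'c': 71, 'z': 73, 'b': 46, 'y': 14, 'a': 78}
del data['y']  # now {'c': 71, 'z': 73, 'b': 46, 'a': 78}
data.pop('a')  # 78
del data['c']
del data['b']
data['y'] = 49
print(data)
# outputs {'z': 73, 'y': 49}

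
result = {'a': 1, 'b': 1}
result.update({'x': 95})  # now {'a': 1, 'b': 1, 'x': 95}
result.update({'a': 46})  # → {'a': 46, 'b': 1, 'x': 95}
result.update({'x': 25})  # {'a': 46, 'b': 1, 'x': 25}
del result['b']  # {'a': 46, 'x': 25}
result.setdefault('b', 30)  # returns 30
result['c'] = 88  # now {'a': 46, 'x': 25, 'b': 30, 'c': 88}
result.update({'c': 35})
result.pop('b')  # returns 30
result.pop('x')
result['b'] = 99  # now {'a': 46, 'c': 35, 'b': 99}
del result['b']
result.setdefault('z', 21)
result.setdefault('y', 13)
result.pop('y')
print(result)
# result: {'a': 46, 'c': 35, 'z': 21}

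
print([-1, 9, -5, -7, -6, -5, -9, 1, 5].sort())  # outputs None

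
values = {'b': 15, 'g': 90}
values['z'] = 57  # {'b': 15, 'g': 90, 'z': 57}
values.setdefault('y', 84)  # 84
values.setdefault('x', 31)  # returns 31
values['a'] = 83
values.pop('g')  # 90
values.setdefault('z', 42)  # 57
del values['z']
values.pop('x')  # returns 31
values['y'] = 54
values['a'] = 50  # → {'b': 15, 'y': 54, 'a': 50}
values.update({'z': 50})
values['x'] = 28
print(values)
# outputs {'b': 15, 'y': 54, 'a': 50, 'z': 50, 'x': 28}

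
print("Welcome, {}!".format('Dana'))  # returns Welcome, Dana!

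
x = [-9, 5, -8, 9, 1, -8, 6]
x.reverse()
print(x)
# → [6, -8, 1, 9, -8, 5, -9]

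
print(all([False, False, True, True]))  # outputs False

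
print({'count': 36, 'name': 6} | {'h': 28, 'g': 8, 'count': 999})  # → {'count': 999, 'name': 6, 'h': 28, 'g': 8}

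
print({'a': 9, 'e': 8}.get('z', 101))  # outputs 101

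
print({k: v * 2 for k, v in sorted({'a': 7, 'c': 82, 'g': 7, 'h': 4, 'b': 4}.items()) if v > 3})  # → {'a': 14, 'b': 8, 'c': 164, 'g': 14, 'h': 8}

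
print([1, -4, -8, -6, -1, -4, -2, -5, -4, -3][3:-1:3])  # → [-6, -2]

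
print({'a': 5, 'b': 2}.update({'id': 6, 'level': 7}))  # None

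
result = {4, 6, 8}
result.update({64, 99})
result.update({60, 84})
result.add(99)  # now {4, 6, 8, 60, 64, 84, 99}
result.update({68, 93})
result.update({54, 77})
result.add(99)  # {4, 6, 8, 54, 60, 64, 68, 77, 84, 93, 99}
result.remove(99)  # {4, 6, 8, 54, 60, 64, 68, 77, 84, 93}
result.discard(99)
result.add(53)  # {4, 6, 8, 53, 54, 60, 64, 68, 77, 84, 93}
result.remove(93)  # {4, 6, 8, 53, 54, 60, 64, 68, 77, 84}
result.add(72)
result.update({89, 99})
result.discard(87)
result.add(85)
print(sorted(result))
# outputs [4, 6, 8, 53, 54, 60, 64, 68, 72, 77, 84, 85, 89, 99]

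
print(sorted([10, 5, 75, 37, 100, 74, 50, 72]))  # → [5, 10, 37, 50, 72, 74, 75, 100]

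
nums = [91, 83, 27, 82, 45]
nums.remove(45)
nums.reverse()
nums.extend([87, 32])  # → [82, 27, 83, 91, 87, 32]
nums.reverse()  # [32, 87, 91, 83, 27, 82]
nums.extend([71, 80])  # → [32, 87, 91, 83, 27, 82, 71, 80]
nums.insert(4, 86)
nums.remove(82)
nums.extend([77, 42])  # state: [32, 87, 91, 83, 86, 27, 71, 80, 77, 42]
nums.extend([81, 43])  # [32, 87, 91, 83, 86, 27, 71, 80, 77, 42, 81, 43]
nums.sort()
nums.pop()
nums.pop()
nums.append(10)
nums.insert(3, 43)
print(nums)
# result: [27, 32, 42, 43, 43, 71, 77, 80, 81, 83, 86, 10]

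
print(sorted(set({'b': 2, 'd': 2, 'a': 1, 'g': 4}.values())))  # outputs [1, 2, 4]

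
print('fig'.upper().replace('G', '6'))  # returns FI6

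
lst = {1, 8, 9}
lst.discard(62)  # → {1, 8, 9}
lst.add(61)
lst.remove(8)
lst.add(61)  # {1, 9, 61}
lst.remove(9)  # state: {1, 61}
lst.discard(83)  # {1, 61}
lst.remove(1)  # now {61}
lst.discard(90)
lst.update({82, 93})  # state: {61, 82, 93}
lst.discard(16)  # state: {61, 82, 93}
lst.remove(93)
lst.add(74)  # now {61, 74, 82}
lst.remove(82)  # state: {61, 74}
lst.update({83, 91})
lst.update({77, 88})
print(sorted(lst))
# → [61, 74, 77, 83, 88, 91]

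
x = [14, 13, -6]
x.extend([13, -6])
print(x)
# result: [14, 13, -6, 13, -6]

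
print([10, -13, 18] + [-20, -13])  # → [10, -13, 18, -20, -13]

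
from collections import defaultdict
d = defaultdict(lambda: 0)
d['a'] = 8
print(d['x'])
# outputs 0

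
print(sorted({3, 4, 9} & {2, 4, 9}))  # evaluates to [4, 9]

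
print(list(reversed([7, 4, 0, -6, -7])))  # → [-7, -6, 0, 4, 7]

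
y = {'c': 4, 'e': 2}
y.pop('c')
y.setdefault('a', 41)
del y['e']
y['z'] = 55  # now {'a': 41, 'z': 55}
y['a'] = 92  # {'a': 92, 'z': 55}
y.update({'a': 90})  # {'a': 90, 'z': 55}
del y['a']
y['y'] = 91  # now {'z': 55, 'y': 91}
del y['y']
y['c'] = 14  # {'z': 55, 'c': 14}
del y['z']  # {'c': 14}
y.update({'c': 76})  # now {'c': 76}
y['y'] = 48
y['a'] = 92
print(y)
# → {'c': 76, 'y': 48, 'a': 92}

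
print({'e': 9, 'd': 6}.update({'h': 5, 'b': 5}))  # None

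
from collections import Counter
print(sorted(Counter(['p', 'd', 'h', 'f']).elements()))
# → ['d', 'f', 'h', 'p']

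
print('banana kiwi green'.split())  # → ['banana', 'kiwi', 'green']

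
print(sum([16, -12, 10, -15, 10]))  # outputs 9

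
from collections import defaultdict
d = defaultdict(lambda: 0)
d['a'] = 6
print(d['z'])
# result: 0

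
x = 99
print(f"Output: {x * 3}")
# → Output: 297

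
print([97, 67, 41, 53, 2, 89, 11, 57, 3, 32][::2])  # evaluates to [97, 41, 2, 11, 3]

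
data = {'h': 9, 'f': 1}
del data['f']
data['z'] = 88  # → {'h': 9, 'z': 88}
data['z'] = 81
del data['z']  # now {'h': 9}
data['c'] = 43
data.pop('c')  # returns 43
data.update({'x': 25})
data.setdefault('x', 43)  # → 25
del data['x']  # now {'h': 9}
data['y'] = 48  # {'h': 9, 'y': 48}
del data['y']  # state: {'h': 9}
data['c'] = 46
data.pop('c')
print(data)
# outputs {'h': 9}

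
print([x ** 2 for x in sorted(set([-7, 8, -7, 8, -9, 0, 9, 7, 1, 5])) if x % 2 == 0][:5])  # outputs [0, 64]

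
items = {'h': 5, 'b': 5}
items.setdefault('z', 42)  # 42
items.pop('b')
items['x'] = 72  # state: {'h': 5, 'z': 42, 'x': 72}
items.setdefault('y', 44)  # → 44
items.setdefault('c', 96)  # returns 96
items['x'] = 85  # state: {'h': 5, 'z': 42, 'x': 85, 'y': 44, 'c': 96}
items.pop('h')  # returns 5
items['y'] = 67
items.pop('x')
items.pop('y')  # 67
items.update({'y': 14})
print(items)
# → {'z': 42, 'c': 96, 'y': 14}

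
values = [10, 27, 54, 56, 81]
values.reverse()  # [81, 56, 54, 27, 10]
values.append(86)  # [81, 56, 54, 27, 10, 86]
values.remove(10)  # [81, 56, 54, 27, 86]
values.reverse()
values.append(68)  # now [86, 27, 54, 56, 81, 68]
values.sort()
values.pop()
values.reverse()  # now [81, 68, 56, 54, 27]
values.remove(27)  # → [81, 68, 56, 54]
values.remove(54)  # [81, 68, 56]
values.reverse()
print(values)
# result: [56, 68, 81]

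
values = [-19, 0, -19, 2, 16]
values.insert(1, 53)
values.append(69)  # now [-19, 53, 0, -19, 2, 16, 69]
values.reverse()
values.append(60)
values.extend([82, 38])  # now [69, 16, 2, -19, 0, 53, -19, 60, 82, 38]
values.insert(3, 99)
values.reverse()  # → [38, 82, 60, -19, 53, 0, -19, 99, 2, 16, 69]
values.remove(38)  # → [82, 60, -19, 53, 0, -19, 99, 2, 16, 69]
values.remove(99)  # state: [82, 60, -19, 53, 0, -19, 2, 16, 69]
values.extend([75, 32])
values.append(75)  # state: [82, 60, -19, 53, 0, -19, 2, 16, 69, 75, 32, 75]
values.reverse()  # [75, 32, 75, 69, 16, 2, -19, 0, 53, -19, 60, 82]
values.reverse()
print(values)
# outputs [82, 60, -19, 53, 0, -19, 2, 16, 69, 75, 32, 75]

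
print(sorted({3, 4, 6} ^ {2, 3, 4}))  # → [2, 6]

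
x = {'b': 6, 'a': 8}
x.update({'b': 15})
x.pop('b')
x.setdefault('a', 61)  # 8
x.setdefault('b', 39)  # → 39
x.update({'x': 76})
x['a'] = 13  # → {'a': 13, 'b': 39, 'x': 76}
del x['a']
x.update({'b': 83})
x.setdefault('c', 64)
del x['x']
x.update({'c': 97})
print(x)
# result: {'b': 83, 'c': 97}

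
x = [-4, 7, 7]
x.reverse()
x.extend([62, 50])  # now [7, 7, -4, 62, 50]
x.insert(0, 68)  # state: [68, 7, 7, -4, 62, 50]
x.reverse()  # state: [50, 62, -4, 7, 7, 68]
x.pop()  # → 68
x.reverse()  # [7, 7, -4, 62, 50]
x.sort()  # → [-4, 7, 7, 50, 62]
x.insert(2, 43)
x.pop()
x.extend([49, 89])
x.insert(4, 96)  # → [-4, 7, 43, 7, 96, 50, 49, 89]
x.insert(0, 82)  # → [82, -4, 7, 43, 7, 96, 50, 49, 89]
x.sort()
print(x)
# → [-4, 7, 7, 43, 49, 50, 82, 89, 96]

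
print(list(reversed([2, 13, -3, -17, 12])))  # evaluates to [12, -17, -3, 13, 2]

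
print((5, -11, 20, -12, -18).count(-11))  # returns 1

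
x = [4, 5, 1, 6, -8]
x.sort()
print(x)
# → [-8, 1, 4, 5, 6]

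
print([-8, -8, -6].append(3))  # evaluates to None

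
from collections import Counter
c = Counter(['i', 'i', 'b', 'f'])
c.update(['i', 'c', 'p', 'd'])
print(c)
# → Counter({'i': 3, 'b': 1, 'f': 1, 'c': 1, 'p': 1, 'd': 1})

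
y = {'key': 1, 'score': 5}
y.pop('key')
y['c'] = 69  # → {'score': 5, 'c': 69}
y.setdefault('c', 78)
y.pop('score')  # 5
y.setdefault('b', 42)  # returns 42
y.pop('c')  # 69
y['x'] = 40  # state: {'b': 42, 'x': 40}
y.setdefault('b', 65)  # 42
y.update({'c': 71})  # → {'b': 42, 'x': 40, 'c': 71}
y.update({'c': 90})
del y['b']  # {'x': 40, 'c': 90}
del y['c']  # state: {'x': 40}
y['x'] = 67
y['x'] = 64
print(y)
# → {'x': 64}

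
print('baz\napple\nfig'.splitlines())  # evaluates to ['baz', 'apple', 'fig']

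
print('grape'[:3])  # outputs gra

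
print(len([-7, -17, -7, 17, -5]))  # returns 5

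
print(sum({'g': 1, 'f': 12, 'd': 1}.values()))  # 14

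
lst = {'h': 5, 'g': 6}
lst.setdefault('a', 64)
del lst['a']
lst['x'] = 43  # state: {'h': 5, 'g': 6, 'x': 43}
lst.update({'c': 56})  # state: {'h': 5, 'g': 6, 'x': 43, 'c': 56}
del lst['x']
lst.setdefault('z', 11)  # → 11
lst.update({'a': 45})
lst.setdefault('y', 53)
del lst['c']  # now {'h': 5, 'g': 6, 'z': 11, 'a': 45, 'y': 53}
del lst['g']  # {'h': 5, 'z': 11, 'a': 45, 'y': 53}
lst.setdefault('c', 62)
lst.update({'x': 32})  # {'h': 5, 'z': 11, 'a': 45, 'y': 53, 'c': 62, 'x': 32}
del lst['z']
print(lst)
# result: {'h': 5, 'a': 45, 'y': 53, 'c': 62, 'x': 32}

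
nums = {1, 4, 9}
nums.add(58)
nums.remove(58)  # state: {1, 4, 9}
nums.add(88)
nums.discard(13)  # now {1, 4, 9, 88}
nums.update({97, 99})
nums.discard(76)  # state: {1, 4, 9, 88, 97, 99}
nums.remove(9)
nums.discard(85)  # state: {1, 4, 88, 97, 99}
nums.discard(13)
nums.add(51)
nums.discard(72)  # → {1, 4, 51, 88, 97, 99}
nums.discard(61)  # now {1, 4, 51, 88, 97, 99}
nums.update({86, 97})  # {1, 4, 51, 86, 88, 97, 99}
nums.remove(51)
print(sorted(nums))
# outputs [1, 4, 86, 88, 97, 99]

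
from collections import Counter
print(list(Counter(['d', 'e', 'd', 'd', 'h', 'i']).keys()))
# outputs ['d', 'e', 'h', 'i']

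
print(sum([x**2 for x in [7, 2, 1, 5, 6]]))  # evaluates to 115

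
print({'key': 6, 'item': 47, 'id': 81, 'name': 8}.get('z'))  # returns None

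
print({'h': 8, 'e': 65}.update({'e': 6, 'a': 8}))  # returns None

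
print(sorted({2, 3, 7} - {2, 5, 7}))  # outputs [3]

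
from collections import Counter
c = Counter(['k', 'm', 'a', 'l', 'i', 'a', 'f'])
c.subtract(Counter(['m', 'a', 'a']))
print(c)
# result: Counter({'k': 1, 'l': 1, 'i': 1, 'f': 1, 'm': 0, 'a': 0})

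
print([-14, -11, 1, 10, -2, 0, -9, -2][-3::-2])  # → [0, 10, -11]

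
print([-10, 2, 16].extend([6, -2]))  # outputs None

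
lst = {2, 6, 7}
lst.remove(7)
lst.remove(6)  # {2}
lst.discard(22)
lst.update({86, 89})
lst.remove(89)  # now {2, 86}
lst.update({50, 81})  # {2, 50, 81, 86}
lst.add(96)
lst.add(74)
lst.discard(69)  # {2, 50, 74, 81, 86, 96}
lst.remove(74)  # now {2, 50, 81, 86, 96}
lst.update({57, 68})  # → {2, 50, 57, 68, 81, 86, 96}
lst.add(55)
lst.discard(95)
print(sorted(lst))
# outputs [2, 50, 55, 57, 68, 81, 86, 96]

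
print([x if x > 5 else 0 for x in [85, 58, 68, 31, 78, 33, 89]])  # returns [85, 58, 68, 31, 78, 33, 89]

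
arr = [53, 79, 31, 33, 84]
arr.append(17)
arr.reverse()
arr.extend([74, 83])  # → [17, 84, 33, 31, 79, 53, 74, 83]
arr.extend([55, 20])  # [17, 84, 33, 31, 79, 53, 74, 83, 55, 20]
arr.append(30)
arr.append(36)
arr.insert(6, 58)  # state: [17, 84, 33, 31, 79, 53, 58, 74, 83, 55, 20, 30, 36]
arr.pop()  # 36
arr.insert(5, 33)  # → [17, 84, 33, 31, 79, 33, 53, 58, 74, 83, 55, 20, 30]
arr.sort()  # [17, 20, 30, 31, 33, 33, 53, 55, 58, 74, 79, 83, 84]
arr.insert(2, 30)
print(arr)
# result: [17, 20, 30, 30, 31, 33, 33, 53, 55, 58, 74, 79, 83, 84]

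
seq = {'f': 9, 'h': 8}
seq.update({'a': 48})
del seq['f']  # {'h': 8, 'a': 48}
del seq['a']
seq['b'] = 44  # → {'h': 8, 'b': 44}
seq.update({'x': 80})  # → {'h': 8, 'b': 44, 'x': 80}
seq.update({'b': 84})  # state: {'h': 8, 'b': 84, 'x': 80}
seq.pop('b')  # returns 84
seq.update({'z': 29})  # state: {'h': 8, 'x': 80, 'z': 29}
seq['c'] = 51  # {'h': 8, 'x': 80, 'z': 29, 'c': 51}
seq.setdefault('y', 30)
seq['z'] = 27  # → {'h': 8, 'x': 80, 'z': 27, 'c': 51, 'y': 30}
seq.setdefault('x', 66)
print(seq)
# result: {'h': 8, 'x': 80, 'z': 27, 'c': 51, 'y': 30}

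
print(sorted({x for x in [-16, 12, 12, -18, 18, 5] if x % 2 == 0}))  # [-18, -16, 12, 18]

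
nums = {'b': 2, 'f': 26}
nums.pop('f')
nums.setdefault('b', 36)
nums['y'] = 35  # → {'b': 2, 'y': 35}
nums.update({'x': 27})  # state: {'b': 2, 'y': 35, 'x': 27}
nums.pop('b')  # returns 2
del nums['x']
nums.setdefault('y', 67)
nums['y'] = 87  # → {'y': 87}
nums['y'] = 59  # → {'y': 59}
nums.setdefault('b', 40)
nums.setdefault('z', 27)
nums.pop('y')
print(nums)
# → {'b': 40, 'z': 27}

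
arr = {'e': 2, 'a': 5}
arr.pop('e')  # 2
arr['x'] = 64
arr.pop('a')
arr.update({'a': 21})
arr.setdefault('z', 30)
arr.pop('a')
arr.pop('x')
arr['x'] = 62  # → {'z': 30, 'x': 62}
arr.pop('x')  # 62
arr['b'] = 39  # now {'z': 30, 'b': 39}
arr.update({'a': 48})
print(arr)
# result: {'z': 30, 'b': 39, 'a': 48}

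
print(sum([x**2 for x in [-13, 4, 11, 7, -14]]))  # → 551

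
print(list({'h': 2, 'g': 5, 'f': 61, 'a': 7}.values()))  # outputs [2, 5, 61, 7]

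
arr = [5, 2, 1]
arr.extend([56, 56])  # [5, 2, 1, 56, 56]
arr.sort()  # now [1, 2, 5, 56, 56]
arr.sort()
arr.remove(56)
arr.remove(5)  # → [1, 2, 56]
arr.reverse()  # [56, 2, 1]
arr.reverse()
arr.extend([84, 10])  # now [1, 2, 56, 84, 10]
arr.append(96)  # [1, 2, 56, 84, 10, 96]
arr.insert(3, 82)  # [1, 2, 56, 82, 84, 10, 96]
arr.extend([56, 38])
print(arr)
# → [1, 2, 56, 82, 84, 10, 96, 56, 38]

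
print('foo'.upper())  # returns FOO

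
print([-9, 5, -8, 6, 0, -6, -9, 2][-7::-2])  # [5]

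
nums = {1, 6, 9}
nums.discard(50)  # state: {1, 6, 9}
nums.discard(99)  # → {1, 6, 9}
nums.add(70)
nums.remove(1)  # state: {6, 9, 70}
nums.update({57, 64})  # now {6, 9, 57, 64, 70}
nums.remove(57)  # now {6, 9, 64, 70}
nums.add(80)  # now {6, 9, 64, 70, 80}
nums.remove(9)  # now {6, 64, 70, 80}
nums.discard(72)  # {6, 64, 70, 80}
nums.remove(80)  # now {6, 64, 70}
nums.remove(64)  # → {6, 70}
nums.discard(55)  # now {6, 70}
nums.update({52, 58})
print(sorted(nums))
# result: [6, 52, 58, 70]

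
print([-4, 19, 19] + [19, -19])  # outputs [-4, 19, 19, 19, -19]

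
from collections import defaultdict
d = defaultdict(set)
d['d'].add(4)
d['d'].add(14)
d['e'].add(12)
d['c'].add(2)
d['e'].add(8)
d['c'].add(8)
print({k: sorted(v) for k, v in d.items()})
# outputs {'d': [4, 14], 'e': [8, 12], 'c': [2, 8]}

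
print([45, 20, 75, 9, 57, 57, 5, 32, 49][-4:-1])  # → [57, 5, 32]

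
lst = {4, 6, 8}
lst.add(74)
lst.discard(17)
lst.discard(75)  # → {4, 6, 8, 74}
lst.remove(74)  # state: {4, 6, 8}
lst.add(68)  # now {4, 6, 8, 68}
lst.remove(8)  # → {4, 6, 68}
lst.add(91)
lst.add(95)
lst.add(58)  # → {4, 6, 58, 68, 91, 95}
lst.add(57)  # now {4, 6, 57, 58, 68, 91, 95}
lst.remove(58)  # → {4, 6, 57, 68, 91, 95}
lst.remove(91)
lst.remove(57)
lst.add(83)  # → {4, 6, 68, 83, 95}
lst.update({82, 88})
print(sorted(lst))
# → [4, 6, 68, 82, 83, 88, 95]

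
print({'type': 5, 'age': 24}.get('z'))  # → None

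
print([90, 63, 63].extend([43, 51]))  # None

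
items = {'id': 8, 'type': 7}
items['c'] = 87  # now {'id': 8, 'type': 7, 'c': 87}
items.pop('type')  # 7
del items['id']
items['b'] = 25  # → {'c': 87, 'b': 25}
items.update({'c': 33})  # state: {'c': 33, 'b': 25}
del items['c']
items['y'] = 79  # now {'b': 25, 'y': 79}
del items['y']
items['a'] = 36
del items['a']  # {'b': 25}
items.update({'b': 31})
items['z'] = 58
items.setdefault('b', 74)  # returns 31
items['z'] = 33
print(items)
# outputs {'b': 31, 'z': 33}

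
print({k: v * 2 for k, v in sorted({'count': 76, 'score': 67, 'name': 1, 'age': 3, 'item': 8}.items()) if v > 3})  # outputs {'count': 152, 'item': 16, 'score': 134}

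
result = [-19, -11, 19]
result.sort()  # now [-19, -11, 19]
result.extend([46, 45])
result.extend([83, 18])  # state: [-19, -11, 19, 46, 45, 83, 18]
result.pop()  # 18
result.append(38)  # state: [-19, -11, 19, 46, 45, 83, 38]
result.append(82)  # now [-19, -11, 19, 46, 45, 83, 38, 82]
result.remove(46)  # [-19, -11, 19, 45, 83, 38, 82]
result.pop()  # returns 82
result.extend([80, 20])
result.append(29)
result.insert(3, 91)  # [-19, -11, 19, 91, 45, 83, 38, 80, 20, 29]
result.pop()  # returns 29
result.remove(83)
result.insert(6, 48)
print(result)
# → [-19, -11, 19, 91, 45, 38, 48, 80, 20]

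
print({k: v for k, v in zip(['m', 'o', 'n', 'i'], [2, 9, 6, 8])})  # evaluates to {'m': 2, 'o': 9, 'n': 6, 'i': 8}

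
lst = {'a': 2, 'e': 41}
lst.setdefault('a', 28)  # 2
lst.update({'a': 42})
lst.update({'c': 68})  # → {'a': 42, 'e': 41, 'c': 68}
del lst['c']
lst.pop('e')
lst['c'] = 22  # {'a': 42, 'c': 22}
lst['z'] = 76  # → {'a': 42, 'c': 22, 'z': 76}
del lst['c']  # {'a': 42, 'z': 76}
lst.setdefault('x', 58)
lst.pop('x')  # 58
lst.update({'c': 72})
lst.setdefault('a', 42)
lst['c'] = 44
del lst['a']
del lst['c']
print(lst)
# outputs {'z': 76}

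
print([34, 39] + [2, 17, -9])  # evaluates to [34, 39, 2, 17, -9]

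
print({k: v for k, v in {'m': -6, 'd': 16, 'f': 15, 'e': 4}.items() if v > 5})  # {'d': 16, 'f': 15}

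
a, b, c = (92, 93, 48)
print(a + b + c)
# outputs 233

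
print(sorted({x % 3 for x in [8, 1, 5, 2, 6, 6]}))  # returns [0, 1, 2]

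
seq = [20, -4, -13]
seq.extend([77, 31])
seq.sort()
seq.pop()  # 77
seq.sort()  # [-13, -4, 20, 31]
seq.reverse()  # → [31, 20, -4, -13]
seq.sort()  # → [-13, -4, 20, 31]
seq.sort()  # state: [-13, -4, 20, 31]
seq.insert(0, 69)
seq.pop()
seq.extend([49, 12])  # [69, -13, -4, 20, 49, 12]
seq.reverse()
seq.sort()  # [-13, -4, 12, 20, 49, 69]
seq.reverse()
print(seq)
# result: [69, 49, 20, 12, -4, -13]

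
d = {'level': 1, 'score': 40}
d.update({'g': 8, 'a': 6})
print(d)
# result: {'level': 1, 'score': 40, 'g': 8, 'a': 6}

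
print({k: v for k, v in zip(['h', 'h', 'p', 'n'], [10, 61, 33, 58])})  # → {'h': 61, 'p': 33, 'n': 58}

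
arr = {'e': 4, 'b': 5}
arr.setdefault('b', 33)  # 5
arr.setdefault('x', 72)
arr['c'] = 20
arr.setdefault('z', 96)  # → 96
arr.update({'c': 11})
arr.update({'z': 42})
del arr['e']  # {'b': 5, 'x': 72, 'c': 11, 'z': 42}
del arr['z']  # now {'b': 5, 'x': 72, 'c': 11}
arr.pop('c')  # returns 11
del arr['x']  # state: {'b': 5}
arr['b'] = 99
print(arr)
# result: {'b': 99}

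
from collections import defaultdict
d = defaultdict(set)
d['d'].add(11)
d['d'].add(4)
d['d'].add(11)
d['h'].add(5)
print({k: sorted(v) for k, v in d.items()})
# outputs {'d': [4, 11], 'h': [5]}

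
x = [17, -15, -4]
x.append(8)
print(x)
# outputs [17, -15, -4, 8]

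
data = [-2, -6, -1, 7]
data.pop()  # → 7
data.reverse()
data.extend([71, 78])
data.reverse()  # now [78, 71, -2, -6, -1]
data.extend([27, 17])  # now [78, 71, -2, -6, -1, 27, 17]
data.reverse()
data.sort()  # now [-6, -2, -1, 17, 27, 71, 78]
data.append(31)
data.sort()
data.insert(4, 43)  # [-6, -2, -1, 17, 43, 27, 31, 71, 78]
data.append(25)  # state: [-6, -2, -1, 17, 43, 27, 31, 71, 78, 25]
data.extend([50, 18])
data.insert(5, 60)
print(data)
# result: [-6, -2, -1, 17, 43, 60, 27, 31, 71, 78, 25, 50, 18]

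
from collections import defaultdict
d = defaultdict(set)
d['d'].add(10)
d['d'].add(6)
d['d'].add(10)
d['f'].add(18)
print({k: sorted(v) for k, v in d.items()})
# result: {'d': [6, 10], 'f': [18]}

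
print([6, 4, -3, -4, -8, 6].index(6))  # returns 0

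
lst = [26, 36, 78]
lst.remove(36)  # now [26, 78]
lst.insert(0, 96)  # [96, 26, 78]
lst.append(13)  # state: [96, 26, 78, 13]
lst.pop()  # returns 13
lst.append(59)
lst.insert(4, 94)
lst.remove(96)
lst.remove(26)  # [78, 59, 94]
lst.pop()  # 94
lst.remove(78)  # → [59]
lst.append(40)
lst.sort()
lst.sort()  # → [40, 59]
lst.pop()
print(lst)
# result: [40]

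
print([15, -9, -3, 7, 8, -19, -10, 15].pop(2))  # -3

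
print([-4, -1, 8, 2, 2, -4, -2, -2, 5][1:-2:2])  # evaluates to [-1, 2, -4]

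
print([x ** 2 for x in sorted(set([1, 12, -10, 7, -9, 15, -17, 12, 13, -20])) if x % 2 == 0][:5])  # [400, 100, 144]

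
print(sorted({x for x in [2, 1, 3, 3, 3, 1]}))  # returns [1, 2, 3]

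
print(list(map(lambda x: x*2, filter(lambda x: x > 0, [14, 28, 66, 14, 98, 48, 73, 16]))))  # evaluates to [28, 56, 132, 28, 196, 96, 146, 32]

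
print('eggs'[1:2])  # g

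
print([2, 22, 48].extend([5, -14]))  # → None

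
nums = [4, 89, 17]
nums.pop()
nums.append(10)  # [4, 89, 10]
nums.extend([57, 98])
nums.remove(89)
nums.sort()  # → [4, 10, 57, 98]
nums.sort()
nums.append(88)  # [4, 10, 57, 98, 88]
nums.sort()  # [4, 10, 57, 88, 98]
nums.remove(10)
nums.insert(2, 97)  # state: [4, 57, 97, 88, 98]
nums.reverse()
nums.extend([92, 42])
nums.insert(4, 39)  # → [98, 88, 97, 57, 39, 4, 92, 42]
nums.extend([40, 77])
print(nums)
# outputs [98, 88, 97, 57, 39, 4, 92, 42, 40, 77]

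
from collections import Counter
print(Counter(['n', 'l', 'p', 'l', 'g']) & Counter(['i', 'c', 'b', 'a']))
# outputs Counter()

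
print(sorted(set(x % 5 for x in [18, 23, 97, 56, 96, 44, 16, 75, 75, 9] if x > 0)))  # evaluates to [0, 1, 2, 3, 4]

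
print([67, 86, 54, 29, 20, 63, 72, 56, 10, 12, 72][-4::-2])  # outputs [56, 63, 29, 86]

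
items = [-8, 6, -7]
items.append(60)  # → [-8, 6, -7, 60]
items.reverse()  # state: [60, -7, 6, -8]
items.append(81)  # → [60, -7, 6, -8, 81]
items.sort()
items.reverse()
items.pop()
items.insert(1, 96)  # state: [81, 96, 60, 6, -7]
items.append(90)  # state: [81, 96, 60, 6, -7, 90]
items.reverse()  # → [90, -7, 6, 60, 96, 81]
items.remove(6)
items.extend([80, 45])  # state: [90, -7, 60, 96, 81, 80, 45]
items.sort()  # [-7, 45, 60, 80, 81, 90, 96]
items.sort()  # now [-7, 45, 60, 80, 81, 90, 96]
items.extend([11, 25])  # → [-7, 45, 60, 80, 81, 90, 96, 11, 25]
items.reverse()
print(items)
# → [25, 11, 96, 90, 81, 80, 60, 45, -7]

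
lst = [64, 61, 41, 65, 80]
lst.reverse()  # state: [80, 65, 41, 61, 64]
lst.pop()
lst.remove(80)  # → [65, 41, 61]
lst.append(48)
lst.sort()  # [41, 48, 61, 65]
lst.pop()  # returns 65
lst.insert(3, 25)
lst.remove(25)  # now [41, 48, 61]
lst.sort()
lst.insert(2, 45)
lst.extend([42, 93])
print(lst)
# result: [41, 48, 45, 61, 42, 93]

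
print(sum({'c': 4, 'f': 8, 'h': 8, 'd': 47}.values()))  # 67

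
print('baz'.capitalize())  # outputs Baz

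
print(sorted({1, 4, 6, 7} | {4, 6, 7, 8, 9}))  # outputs [1, 4, 6, 7, 8, 9]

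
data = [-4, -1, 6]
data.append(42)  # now [-4, -1, 6, 42]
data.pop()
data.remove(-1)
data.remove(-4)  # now [6]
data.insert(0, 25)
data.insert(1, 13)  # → [25, 13, 6]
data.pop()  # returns 6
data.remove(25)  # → [13]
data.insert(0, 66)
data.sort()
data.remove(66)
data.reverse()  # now [13]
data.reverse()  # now [13]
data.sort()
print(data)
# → [13]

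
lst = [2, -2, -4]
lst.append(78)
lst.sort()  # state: [-4, -2, 2, 78]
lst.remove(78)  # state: [-4, -2, 2]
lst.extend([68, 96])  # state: [-4, -2, 2, 68, 96]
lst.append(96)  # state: [-4, -2, 2, 68, 96, 96]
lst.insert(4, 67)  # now [-4, -2, 2, 68, 67, 96, 96]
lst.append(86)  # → [-4, -2, 2, 68, 67, 96, 96, 86]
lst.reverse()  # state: [86, 96, 96, 67, 68, 2, -2, -4]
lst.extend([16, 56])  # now [86, 96, 96, 67, 68, 2, -2, -4, 16, 56]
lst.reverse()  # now [56, 16, -4, -2, 2, 68, 67, 96, 96, 86]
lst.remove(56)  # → [16, -4, -2, 2, 68, 67, 96, 96, 86]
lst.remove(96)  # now [16, -4, -2, 2, 68, 67, 96, 86]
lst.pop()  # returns 86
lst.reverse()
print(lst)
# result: [96, 67, 68, 2, -2, -4, 16]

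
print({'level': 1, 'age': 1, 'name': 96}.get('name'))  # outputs 96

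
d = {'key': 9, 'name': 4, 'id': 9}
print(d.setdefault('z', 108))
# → 108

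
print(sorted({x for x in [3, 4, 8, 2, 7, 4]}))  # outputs [2, 3, 4, 7, 8]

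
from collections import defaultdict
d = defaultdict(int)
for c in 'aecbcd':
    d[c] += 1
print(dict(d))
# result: {'a': 1, 'e': 1, 'c': 2, 'b': 1, 'd': 1}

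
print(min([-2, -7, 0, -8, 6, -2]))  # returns -8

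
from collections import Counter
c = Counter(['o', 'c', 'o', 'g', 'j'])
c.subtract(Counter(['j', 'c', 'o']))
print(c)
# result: Counter({'o': 1, 'g': 1, 'c': 0, 'j': 0})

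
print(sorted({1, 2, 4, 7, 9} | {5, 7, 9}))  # [1, 2, 4, 5, 7, 9]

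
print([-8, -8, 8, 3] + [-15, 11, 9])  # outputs [-8, -8, 8, 3, -15, 11, 9]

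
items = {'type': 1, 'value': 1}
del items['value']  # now {'type': 1}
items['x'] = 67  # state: {'type': 1, 'x': 67}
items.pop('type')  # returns 1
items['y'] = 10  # {'x': 67, 'y': 10}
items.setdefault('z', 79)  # 79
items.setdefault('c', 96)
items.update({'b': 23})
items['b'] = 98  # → {'x': 67, 'y': 10, 'z': 79, 'c': 96, 'b': 98}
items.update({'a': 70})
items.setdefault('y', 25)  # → 10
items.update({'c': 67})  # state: {'x': 67, 'y': 10, 'z': 79, 'c': 67, 'b': 98, 'a': 70}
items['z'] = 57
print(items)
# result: {'x': 67, 'y': 10, 'z': 57, 'c': 67, 'b': 98, 'a': 70}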